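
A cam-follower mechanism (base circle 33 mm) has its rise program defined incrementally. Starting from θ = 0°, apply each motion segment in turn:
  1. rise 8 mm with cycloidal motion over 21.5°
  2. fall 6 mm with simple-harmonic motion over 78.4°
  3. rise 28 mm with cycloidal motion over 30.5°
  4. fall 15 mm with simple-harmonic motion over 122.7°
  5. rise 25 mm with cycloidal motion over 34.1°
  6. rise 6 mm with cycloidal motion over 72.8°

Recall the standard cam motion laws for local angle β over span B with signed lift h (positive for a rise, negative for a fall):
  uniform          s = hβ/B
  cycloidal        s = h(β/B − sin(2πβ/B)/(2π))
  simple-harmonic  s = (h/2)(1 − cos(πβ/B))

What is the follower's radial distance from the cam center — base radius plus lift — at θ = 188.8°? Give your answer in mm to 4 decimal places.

seg 1 [0°–21.5°] cycloidal, h=8: full span → s += 8 → s = 8.0000
seg 2 [21.5°–99.9°] simple-harmonic, h=-6: full span → s += -6 → s = 2.0000
seg 3 [99.9°–130.4°] cycloidal, h=28: full span → s += 28 → s = 30.0000
seg 4 [130.4°–253.1°] simple-harmonic, h=-15: θ=188.8° here. β=58.4, B=122.7. -15/2·(1 − cos(π·0.4760)) = -6.9341 → s = 23.0659
radial distance = base radius + s = 33 + 23.0659 = 56.0659

56.0659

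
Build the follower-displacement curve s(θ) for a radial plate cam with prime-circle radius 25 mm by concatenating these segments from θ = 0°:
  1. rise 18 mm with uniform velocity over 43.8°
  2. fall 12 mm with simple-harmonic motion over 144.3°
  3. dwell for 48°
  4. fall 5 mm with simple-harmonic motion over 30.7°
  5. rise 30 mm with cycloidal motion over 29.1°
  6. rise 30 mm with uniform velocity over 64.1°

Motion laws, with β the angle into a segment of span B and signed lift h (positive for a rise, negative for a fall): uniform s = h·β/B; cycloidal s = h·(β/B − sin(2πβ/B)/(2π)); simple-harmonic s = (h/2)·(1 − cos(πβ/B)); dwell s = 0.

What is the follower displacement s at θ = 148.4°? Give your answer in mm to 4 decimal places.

seg 1 [0°–43.8°] uniform, h=18: full span → s += 18 → s = 18.0000
seg 2 [43.8°–188.1°] simple-harmonic, h=-12: θ=148.4° here. β=104.6, B=144.3. -12/2·(1 − cos(π·0.7249)) = -9.8949 → s = 8.1051

8.1051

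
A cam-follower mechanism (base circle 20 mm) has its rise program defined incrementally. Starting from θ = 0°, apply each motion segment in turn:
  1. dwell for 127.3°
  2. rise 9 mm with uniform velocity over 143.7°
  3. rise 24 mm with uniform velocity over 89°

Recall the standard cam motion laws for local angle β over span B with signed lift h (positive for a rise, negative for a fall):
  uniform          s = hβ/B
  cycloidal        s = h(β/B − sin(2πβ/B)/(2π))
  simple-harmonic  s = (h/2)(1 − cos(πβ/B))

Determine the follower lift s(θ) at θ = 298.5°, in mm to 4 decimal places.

seg 1 [0°–127.3°] dwell: s stays 0.0000
seg 2 [127.3°–271°] uniform, h=9: full span → s += 9 → s = 9.0000
seg 3 [271°–360°] uniform, h=24: θ=298.5° here. β=27.5, B=89. 24·27.5/89 = 7.4157 → s = 16.4157

16.4157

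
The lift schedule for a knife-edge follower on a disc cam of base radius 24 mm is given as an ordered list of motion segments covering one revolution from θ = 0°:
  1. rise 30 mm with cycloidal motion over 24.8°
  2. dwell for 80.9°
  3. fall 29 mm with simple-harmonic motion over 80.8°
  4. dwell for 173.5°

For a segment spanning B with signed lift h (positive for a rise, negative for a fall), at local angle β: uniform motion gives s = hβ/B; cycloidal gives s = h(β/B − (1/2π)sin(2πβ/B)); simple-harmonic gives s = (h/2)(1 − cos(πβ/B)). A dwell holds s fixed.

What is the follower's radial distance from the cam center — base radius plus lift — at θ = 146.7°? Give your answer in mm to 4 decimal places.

seg 1 [0°–24.8°] cycloidal, h=30: full span → s += 30 → s = 30.0000
seg 2 [24.8°–105.7°] dwell: s stays 30.0000
seg 3 [105.7°–186.5°] simple-harmonic, h=-29: θ=146.7° here. β=41, B=80.8. -29/2·(1 − cos(π·0.5074)) = -14.8382 → s = 15.1618
radial distance = base radius + s = 24 + 15.1618 = 39.1618

39.1618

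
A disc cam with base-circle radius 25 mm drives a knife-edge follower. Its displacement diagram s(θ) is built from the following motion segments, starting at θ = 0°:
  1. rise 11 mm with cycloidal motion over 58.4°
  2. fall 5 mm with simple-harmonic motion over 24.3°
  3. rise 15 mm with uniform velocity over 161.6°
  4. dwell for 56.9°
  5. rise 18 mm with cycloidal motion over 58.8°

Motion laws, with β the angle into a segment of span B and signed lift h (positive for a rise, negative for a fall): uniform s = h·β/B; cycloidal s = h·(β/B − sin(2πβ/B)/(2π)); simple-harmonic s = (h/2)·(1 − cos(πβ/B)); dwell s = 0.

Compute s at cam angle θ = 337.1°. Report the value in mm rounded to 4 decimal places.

seg 1 [0°–58.4°] cycloidal, h=11: full span → s += 11 → s = 11.0000
seg 2 [58.4°–82.7°] simple-harmonic, h=-5: full span → s += -5 → s = 6.0000
seg 3 [82.7°–244.3°] uniform, h=15: full span → s += 15 → s = 21.0000
seg 4 [244.3°–301.2°] dwell: s stays 21.0000
seg 5 [301.2°–360°] cycloidal, h=18: θ=337.1° here. β=35.9, B=58.8. 18·(0.6105 − sin(2π·0.6105)/(2π)) = 12.8234 → s = 33.8234

33.8234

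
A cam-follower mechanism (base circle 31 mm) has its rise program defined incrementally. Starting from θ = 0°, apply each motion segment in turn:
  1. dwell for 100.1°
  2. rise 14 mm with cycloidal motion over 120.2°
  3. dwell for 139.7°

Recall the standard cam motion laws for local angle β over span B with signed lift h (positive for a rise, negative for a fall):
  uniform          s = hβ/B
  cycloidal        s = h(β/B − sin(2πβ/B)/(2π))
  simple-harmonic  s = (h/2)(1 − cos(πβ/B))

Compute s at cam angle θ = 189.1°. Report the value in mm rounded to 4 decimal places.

seg 1 [0°–100.1°] dwell: s stays 0.0000
seg 2 [100.1°–220.3°] cycloidal, h=14: θ=189.1° here. β=89, B=120.2. 14·(0.7404 − sin(2π·0.7404)/(2π)) = 12.5902 → s = 12.5902

12.5902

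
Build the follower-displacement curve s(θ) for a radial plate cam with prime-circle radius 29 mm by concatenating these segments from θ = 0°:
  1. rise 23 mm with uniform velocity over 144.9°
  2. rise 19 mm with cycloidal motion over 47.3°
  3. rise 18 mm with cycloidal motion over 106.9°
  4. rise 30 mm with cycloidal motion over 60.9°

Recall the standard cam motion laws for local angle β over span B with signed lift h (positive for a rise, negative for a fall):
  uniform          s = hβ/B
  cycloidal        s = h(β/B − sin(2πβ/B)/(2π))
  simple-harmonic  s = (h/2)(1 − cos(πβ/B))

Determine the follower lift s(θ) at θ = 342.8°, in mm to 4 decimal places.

seg 1 [0°–144.9°] uniform, h=23: full span → s += 23 → s = 23.0000
seg 2 [144.9°–192.2°] cycloidal, h=19: full span → s += 19 → s = 42.0000
seg 3 [192.2°–299.1°] cycloidal, h=18: full span → s += 18 → s = 60.0000
seg 4 [299.1°–360°] cycloidal, h=30: θ=342.8° here. β=43.7, B=60.9. 30·(0.7176 − sin(2π·0.7176)/(2π)) = 26.2030 → s = 86.2030

86.2030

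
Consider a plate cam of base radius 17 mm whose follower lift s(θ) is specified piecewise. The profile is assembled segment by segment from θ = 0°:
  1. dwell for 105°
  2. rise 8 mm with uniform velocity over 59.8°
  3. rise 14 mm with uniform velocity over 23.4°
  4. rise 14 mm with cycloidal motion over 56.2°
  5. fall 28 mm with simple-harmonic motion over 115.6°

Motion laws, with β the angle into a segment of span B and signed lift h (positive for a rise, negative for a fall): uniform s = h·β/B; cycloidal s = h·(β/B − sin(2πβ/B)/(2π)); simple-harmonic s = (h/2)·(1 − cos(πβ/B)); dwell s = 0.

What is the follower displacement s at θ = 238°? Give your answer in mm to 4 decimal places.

seg 1 [0°–105°] dwell: s stays 0.0000
seg 2 [105°–164.8°] uniform, h=8: full span → s += 8 → s = 8.0000
seg 3 [164.8°–188.2°] uniform, h=14: full span → s += 14 → s = 22.0000
seg 4 [188.2°–244.4°] cycloidal, h=14: θ=238° here. β=49.8, B=56.2. 14·(0.8861 − sin(2π·0.8861)/(2π)) = 13.8674 → s = 35.8674

35.8674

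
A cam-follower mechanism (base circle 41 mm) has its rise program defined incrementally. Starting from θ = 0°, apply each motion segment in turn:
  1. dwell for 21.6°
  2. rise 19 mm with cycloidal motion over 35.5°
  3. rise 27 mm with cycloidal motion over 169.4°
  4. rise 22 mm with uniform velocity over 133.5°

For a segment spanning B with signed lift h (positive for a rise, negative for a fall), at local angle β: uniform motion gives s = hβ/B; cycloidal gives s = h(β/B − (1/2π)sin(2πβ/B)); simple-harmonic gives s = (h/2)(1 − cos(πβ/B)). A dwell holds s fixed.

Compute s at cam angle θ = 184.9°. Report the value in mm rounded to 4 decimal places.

seg 1 [0°–21.6°] dwell: s stays 0.0000
seg 2 [21.6°–57.1°] cycloidal, h=19: full span → s += 19 → s = 19.0000
seg 3 [57.1°–226.5°] cycloidal, h=27: θ=184.9° here. β=127.8, B=169.4. 27·(0.7544 − sin(2π·0.7544)/(2π)) = 24.6651 → s = 43.6651

43.6651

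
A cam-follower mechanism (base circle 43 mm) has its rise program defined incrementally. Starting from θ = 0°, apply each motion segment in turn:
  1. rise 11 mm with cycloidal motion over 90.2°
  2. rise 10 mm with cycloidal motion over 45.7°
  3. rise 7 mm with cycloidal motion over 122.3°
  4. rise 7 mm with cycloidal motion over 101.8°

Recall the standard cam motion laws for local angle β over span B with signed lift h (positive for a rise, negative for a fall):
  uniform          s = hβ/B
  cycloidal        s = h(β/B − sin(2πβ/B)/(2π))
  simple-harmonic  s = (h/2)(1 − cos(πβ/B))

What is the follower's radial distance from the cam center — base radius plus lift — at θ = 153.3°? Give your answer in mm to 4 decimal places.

seg 1 [0°–90.2°] cycloidal, h=11: full span → s += 11 → s = 11.0000
seg 2 [90.2°–135.9°] cycloidal, h=10: full span → s += 10 → s = 21.0000
seg 3 [135.9°–258.2°] cycloidal, h=7: θ=153.3° here. β=17.4, B=122.3. 7·(0.1423 − sin(2π·0.1423)/(2π)) = 0.1274 → s = 21.1274
radial distance = base radius + s = 43 + 21.1274 = 64.1274

64.1274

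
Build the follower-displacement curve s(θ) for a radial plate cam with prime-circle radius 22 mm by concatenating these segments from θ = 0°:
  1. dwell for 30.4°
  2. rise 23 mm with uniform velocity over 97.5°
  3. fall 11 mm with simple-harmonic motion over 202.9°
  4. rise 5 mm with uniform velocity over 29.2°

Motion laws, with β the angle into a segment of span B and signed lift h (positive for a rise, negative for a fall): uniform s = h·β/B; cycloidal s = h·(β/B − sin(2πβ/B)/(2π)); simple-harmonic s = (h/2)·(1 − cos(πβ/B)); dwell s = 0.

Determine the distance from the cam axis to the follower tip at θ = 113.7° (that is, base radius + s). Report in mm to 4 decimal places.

seg 1 [0°–30.4°] dwell: s stays 0.0000
seg 2 [30.4°–127.9°] uniform, h=23: θ=113.7° here. β=83.3, B=97.5. 23·83.3/97.5 = 19.6503 → s = 19.6503
radial distance = base radius + s = 22 + 19.6503 = 41.6503

41.6503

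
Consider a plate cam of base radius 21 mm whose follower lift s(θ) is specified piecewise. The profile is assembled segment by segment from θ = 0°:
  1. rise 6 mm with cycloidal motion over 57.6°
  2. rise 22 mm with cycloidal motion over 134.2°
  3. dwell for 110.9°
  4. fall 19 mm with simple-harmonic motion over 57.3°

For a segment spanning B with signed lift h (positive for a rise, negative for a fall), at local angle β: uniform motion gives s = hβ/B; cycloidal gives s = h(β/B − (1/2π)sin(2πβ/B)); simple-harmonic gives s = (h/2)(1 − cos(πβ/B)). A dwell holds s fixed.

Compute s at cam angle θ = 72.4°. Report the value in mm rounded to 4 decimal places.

seg 1 [0°–57.6°] cycloidal, h=6: full span → s += 6 → s = 6.0000
seg 2 [57.6°–191.8°] cycloidal, h=22: θ=72.4° here. β=14.8, B=134.2. 22·(0.1103 − sin(2π·0.1103)/(2π)) = 0.1896 → s = 6.1896

6.1896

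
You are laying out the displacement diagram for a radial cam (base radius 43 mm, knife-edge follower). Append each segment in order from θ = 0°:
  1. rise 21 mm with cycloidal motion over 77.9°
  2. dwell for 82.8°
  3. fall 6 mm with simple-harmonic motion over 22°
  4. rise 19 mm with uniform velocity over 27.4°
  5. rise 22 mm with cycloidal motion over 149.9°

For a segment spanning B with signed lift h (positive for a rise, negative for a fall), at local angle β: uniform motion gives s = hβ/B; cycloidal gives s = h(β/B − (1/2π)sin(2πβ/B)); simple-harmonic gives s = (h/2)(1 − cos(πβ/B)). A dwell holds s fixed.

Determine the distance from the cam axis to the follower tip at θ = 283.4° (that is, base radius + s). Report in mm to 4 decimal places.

seg 1 [0°–77.9°] cycloidal, h=21: full span → s += 21 → s = 21.0000
seg 2 [77.9°–160.7°] dwell: s stays 21.0000
seg 3 [160.7°–182.7°] simple-harmonic, h=-6: full span → s += -6 → s = 15.0000
seg 4 [182.7°–210.1°] uniform, h=19: full span → s += 19 → s = 34.0000
seg 5 [210.1°–360°] cycloidal, h=22: θ=283.4° here. β=73.3, B=149.9. 22·(0.4890 − sin(2π·0.4890)/(2π)) = 10.5159 → s = 44.5159
radial distance = base radius + s = 43 + 44.5159 = 87.5159

87.5159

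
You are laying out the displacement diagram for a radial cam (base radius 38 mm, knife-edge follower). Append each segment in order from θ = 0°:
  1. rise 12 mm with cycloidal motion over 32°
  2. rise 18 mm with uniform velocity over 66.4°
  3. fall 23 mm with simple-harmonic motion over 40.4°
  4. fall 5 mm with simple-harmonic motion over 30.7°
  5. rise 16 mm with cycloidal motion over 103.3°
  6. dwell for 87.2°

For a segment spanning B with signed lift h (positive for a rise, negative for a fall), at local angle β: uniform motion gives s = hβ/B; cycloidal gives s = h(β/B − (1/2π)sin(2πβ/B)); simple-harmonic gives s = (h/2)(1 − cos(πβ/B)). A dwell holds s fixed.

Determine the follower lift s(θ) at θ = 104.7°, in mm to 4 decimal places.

seg 1 [0°–32°] cycloidal, h=12: full span → s += 12 → s = 12.0000
seg 2 [32°–98.4°] uniform, h=18: full span → s += 18 → s = 30.0000
seg 3 [98.4°–138.8°] simple-harmonic, h=-23: θ=104.7° here. β=6.3, B=40.4. -23/2·(1 − cos(π·0.1559)) = -1.3526 → s = 28.6474

28.6474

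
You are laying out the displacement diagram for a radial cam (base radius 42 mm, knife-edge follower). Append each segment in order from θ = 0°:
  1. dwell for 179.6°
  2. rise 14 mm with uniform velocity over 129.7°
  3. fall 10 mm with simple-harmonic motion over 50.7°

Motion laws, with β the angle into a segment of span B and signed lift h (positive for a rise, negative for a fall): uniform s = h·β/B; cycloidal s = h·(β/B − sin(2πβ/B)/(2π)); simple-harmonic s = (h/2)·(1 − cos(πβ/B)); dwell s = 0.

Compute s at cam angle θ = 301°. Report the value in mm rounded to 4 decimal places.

seg 1 [0°–179.6°] dwell: s stays 0.0000
seg 2 [179.6°–309.3°] uniform, h=14: θ=301° here. β=121.4, B=129.7. 14·121.4/129.7 = 13.1041 → s = 13.1041

13.1041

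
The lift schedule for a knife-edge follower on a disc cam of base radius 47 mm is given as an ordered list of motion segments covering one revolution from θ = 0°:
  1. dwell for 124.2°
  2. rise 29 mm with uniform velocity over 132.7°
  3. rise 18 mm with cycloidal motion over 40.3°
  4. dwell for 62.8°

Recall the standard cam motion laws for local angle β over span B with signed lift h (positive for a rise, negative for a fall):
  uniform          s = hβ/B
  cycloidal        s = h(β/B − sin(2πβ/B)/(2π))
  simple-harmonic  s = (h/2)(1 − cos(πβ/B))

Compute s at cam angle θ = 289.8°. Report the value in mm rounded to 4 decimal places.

seg 1 [0°–124.2°] dwell: s stays 0.0000
seg 2 [124.2°–256.9°] uniform, h=29: full span → s += 29 → s = 29.0000
seg 3 [256.9°–297.2°] cycloidal, h=18: θ=289.8° here. β=32.9, B=40.3. 18·(0.8164 − sin(2π·0.8164)/(2π)) = 17.3140 → s = 46.3140

46.3140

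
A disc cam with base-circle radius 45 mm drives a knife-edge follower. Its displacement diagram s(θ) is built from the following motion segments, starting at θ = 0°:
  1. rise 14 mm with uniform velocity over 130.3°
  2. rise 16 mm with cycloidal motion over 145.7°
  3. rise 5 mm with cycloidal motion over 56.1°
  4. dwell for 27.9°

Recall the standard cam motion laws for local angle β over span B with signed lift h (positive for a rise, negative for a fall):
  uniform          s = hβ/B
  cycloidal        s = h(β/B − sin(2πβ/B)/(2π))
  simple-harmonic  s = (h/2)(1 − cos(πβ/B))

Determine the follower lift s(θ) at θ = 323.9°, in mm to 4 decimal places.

seg 1 [0°–130.3°] uniform, h=14: full span → s += 14 → s = 14.0000
seg 2 [130.3°–276°] cycloidal, h=16: full span → s += 16 → s = 30.0000
seg 3 [276°–332.1°] cycloidal, h=5: θ=323.9° here. β=47.9, B=56.1. 5·(0.8538 − sin(2π·0.8538)/(2π)) = 4.9015 → s = 34.9015

34.9015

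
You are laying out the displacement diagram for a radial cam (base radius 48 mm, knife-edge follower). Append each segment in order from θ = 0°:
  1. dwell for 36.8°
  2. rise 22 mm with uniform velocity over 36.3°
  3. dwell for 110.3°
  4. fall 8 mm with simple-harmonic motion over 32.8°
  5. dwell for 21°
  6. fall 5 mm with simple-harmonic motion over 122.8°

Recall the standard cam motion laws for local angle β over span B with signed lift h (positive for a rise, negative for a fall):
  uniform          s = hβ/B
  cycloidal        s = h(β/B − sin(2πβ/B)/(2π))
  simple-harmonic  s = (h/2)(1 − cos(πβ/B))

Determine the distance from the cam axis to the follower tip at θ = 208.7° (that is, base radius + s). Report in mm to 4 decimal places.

seg 1 [0°–36.8°] dwell: s stays 0.0000
seg 2 [36.8°–73.1°] uniform, h=22: full span → s += 22 → s = 22.0000
seg 3 [73.1°–183.4°] dwell: s stays 22.0000
seg 4 [183.4°–216.2°] simple-harmonic, h=-8: θ=208.7° here. β=25.3, B=32.8. -8/2·(1 − cos(π·0.7713)) = -7.0116 → s = 14.9884
radial distance = base radius + s = 48 + 14.9884 = 62.9884

62.9884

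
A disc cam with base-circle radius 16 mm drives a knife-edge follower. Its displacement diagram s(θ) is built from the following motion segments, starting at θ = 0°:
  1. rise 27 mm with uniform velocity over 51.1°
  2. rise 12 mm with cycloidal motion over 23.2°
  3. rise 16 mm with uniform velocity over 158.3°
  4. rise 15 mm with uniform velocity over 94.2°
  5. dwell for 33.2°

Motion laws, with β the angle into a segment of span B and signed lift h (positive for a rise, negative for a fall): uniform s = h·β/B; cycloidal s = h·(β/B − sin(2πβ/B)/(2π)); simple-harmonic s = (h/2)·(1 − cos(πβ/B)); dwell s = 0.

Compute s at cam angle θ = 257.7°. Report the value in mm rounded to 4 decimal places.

seg 1 [0°–51.1°] uniform, h=27: full span → s += 27 → s = 27.0000
seg 2 [51.1°–74.3°] cycloidal, h=12: full span → s += 12 → s = 39.0000
seg 3 [74.3°–232.6°] uniform, h=16: full span → s += 16 → s = 55.0000
seg 4 [232.6°–326.8°] uniform, h=15: θ=257.7° here. β=25.1, B=94.2. 15·25.1/94.2 = 3.9968 → s = 58.9968

58.9968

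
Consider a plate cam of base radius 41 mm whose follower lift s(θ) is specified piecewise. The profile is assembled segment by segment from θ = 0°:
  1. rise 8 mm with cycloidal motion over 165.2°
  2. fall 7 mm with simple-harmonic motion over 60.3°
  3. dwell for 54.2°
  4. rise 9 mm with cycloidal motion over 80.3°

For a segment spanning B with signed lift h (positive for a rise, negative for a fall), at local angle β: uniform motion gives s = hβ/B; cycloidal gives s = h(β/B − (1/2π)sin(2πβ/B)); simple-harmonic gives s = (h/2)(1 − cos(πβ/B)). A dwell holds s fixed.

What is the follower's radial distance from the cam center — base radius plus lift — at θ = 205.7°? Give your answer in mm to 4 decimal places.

seg 1 [0°–165.2°] cycloidal, h=8: full span → s += 8 → s = 8.0000
seg 2 [165.2°–225.5°] simple-harmonic, h=-7: θ=205.7° here. β=40.5, B=60.3. -7/2·(1 − cos(π·0.6716)) = -5.2972 → s = 2.7028
radial distance = base radius + s = 41 + 2.7028 = 43.7028

43.7028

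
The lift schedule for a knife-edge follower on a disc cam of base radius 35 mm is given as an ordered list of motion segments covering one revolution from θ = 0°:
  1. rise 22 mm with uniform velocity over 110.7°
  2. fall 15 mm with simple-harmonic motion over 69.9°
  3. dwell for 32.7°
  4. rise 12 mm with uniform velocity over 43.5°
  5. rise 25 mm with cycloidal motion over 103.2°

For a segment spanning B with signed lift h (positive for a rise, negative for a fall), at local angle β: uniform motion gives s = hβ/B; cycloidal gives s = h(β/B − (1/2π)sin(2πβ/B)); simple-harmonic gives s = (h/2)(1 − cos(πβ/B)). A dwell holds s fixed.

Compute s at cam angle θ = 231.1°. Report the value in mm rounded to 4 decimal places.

seg 1 [0°–110.7°] uniform, h=22: full span → s += 22 → s = 22.0000
seg 2 [110.7°–180.6°] simple-harmonic, h=-15: full span → s += -15 → s = 7.0000
seg 3 [180.6°–213.3°] dwell: s stays 7.0000
seg 4 [213.3°–256.8°] uniform, h=12: θ=231.1° here. β=17.8, B=43.5. 12·17.8/43.5 = 4.9103 → s = 11.9103

11.9103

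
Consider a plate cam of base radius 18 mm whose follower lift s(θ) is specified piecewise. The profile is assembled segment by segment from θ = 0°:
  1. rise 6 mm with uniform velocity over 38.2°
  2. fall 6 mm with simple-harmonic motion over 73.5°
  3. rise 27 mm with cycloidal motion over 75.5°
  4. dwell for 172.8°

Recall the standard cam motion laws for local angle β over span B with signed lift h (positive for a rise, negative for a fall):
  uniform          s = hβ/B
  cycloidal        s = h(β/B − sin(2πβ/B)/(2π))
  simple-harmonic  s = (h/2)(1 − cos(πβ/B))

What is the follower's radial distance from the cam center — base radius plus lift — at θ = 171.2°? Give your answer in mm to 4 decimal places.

seg 1 [0°–38.2°] uniform, h=6: full span → s += 6 → s = 6.0000
seg 2 [38.2°–111.7°] simple-harmonic, h=-6: full span → s += -6 → s = 0.0000
seg 3 [111.7°–187.2°] cycloidal, h=27: θ=171.2° here. β=59.5, B=75.5. 27·(0.7881 − sin(2π·0.7881)/(2π)) = 25.4529 → s = 25.4529
radial distance = base radius + s = 18 + 25.4529 = 43.4529

43.4529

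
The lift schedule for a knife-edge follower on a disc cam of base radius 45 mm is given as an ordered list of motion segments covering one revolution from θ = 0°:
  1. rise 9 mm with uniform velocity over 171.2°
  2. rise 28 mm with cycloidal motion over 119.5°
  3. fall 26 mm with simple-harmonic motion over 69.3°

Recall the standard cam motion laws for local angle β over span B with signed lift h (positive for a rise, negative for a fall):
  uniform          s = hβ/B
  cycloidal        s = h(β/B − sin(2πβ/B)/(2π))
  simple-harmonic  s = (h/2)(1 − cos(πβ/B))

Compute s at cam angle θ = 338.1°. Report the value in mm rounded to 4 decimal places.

seg 1 [0°–171.2°] uniform, h=9: full span → s += 9 → s = 9.0000
seg 2 [171.2°–290.7°] cycloidal, h=28: full span → s += 28 → s = 37.0000
seg 3 [290.7°–360°] simple-harmonic, h=-26: θ=338.1° here. β=47.4, B=69.3. -26/2·(1 − cos(π·0.6840)) = -20.1025 → s = 16.8975

16.8975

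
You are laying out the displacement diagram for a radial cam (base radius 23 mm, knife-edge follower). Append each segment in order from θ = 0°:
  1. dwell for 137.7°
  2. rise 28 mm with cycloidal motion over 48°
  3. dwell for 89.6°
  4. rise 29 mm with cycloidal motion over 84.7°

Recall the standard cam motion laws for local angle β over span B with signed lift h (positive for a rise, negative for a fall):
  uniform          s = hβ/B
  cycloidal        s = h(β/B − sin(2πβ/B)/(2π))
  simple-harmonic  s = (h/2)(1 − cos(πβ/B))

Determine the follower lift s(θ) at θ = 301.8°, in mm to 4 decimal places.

seg 1 [0°–137.7°] dwell: s stays 0.0000
seg 2 [137.7°–185.7°] cycloidal, h=28: full span → s += 28 → s = 28.0000
seg 3 [185.7°–275.3°] dwell: s stays 28.0000
seg 4 [275.3°–360°] cycloidal, h=29: θ=301.8° here. β=26.5, B=84.7. 29·(0.3129 − sin(2π·0.3129)/(2π)) = 4.8131 → s = 32.8131

32.8131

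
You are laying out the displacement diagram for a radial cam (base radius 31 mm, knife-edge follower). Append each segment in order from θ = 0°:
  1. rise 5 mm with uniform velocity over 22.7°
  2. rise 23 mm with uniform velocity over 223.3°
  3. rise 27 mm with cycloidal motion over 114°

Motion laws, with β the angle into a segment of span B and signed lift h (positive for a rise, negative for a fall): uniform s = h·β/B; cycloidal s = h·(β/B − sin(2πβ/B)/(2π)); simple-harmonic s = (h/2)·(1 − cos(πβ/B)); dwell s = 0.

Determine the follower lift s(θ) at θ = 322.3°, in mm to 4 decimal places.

seg 1 [0°–22.7°] uniform, h=5: full span → s += 5 → s = 5.0000
seg 2 [22.7°–246°] uniform, h=23: full span → s += 23 → s = 28.0000
seg 3 [246°–360°] cycloidal, h=27: θ=322.3° here. β=76.3, B=114. 27·(0.6693 − sin(2π·0.6693)/(2π)) = 21.8275 → s = 49.8275

49.8275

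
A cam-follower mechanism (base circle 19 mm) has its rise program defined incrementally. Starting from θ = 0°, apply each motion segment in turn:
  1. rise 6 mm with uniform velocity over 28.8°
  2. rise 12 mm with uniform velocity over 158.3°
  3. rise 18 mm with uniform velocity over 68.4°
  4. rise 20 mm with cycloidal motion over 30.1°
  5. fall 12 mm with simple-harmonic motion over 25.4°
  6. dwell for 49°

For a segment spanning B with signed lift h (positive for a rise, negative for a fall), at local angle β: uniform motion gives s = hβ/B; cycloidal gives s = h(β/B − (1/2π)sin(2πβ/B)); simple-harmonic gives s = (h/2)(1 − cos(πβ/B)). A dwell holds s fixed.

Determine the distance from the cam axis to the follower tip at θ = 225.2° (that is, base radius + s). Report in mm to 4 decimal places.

seg 1 [0°–28.8°] uniform, h=6: full span → s += 6 → s = 6.0000
seg 2 [28.8°–187.1°] uniform, h=12: full span → s += 12 → s = 18.0000
seg 3 [187.1°–255.5°] uniform, h=18: θ=225.2° here. β=38.1, B=68.4. 18·38.1/68.4 = 10.0263 → s = 28.0263
radial distance = base radius + s = 19 + 28.0263 = 47.0263

47.0263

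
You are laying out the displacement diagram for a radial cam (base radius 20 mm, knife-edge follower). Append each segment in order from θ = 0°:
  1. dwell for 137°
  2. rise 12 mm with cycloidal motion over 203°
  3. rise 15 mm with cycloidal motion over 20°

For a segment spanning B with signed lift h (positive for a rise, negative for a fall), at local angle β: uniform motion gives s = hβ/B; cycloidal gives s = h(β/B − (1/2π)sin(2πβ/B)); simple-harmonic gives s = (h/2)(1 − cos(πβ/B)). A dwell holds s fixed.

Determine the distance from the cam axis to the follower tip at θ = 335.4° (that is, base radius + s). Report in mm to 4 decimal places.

seg 1 [0°–137°] dwell: s stays 0.0000
seg 2 [137°–340°] cycloidal, h=12: θ=335.4° here. β=198.4, B=203. 12·(0.9773 − sin(2π·0.9773)/(2π)) = 11.9991 → s = 11.9991
radial distance = base radius + s = 20 + 11.9991 = 31.9991

31.9991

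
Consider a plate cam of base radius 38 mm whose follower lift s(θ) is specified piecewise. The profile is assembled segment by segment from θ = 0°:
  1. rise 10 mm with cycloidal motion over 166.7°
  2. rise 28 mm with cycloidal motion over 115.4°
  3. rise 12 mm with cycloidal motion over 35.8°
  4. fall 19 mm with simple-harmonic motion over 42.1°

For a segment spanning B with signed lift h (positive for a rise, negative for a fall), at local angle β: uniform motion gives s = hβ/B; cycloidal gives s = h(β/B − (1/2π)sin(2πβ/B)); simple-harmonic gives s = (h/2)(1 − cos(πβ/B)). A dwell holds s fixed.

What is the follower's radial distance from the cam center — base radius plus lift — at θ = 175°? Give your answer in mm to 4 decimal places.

seg 1 [0°–166.7°] cycloidal, h=10: full span → s += 10 → s = 10.0000
seg 2 [166.7°–282.1°] cycloidal, h=28: θ=175° here. β=8.3, B=115.4. 28·(0.0719 − sin(2π·0.0719)/(2π)) = 0.0678 → s = 10.0678
radial distance = base radius + s = 38 + 10.0678 = 48.0678

48.0678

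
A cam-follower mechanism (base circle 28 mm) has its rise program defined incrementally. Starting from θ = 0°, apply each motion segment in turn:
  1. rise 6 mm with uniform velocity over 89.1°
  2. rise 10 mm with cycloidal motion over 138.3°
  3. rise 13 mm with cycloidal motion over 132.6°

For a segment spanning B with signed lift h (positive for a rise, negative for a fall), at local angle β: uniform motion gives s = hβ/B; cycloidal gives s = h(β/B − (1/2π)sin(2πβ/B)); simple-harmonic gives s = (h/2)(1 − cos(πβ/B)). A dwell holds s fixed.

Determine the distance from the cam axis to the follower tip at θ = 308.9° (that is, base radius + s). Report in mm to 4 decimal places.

seg 1 [0°–89.1°] uniform, h=6: full span → s += 6 → s = 6.0000
seg 2 [89.1°–227.4°] cycloidal, h=10: full span → s += 10 → s = 16.0000
seg 3 [227.4°–360°] cycloidal, h=13: θ=308.9° here. β=81.5, B=132.6. 13·(0.6146 − sin(2π·0.6146)/(2π)) = 9.3549 → s = 25.3549
radial distance = base radius + s = 28 + 25.3549 = 53.3549

53.3549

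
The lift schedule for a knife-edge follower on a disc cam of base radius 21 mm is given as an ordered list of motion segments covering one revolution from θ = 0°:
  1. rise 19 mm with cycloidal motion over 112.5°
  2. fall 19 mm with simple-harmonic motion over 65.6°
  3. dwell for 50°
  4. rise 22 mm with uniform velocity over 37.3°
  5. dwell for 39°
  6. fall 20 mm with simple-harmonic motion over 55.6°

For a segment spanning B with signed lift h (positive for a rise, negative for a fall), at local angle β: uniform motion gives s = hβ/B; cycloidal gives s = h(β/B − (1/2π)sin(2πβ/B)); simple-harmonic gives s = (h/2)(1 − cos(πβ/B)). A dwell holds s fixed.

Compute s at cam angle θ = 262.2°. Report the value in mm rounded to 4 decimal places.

seg 1 [0°–112.5°] cycloidal, h=19: full span → s += 19 → s = 19.0000
seg 2 [112.5°–178.1°] simple-harmonic, h=-19: full span → s += -19 → s = 0.0000
seg 3 [178.1°–228.1°] dwell: s stays 0.0000
seg 4 [228.1°–265.4°] uniform, h=22: θ=262.2° here. β=34.1, B=37.3. 22·34.1/37.3 = 20.1126 → s = 20.1126

20.1126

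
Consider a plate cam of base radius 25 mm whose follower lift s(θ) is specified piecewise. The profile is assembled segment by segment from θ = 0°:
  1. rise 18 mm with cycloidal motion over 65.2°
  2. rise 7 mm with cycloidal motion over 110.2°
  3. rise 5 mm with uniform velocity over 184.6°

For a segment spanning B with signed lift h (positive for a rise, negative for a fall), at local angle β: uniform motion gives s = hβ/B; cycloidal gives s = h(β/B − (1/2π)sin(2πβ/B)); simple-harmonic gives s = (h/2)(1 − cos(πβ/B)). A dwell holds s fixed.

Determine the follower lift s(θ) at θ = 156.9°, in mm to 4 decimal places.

seg 1 [0°–65.2°] cycloidal, h=18: full span → s += 18 → s = 18.0000
seg 2 [65.2°–175.4°] cycloidal, h=7: θ=156.9° here. β=91.7, B=110.2. 7·(0.8321 − sin(2π·0.8321)/(2π)) = 6.7939 → s = 24.7939

24.7939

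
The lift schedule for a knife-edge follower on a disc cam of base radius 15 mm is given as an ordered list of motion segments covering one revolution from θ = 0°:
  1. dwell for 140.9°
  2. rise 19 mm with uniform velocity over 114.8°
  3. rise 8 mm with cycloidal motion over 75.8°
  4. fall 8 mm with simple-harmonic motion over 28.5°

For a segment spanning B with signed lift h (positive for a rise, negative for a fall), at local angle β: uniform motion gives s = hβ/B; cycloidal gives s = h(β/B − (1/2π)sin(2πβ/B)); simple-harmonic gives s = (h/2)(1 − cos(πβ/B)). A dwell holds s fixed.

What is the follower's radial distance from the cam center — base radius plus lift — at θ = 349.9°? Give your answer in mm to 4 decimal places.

seg 1 [0°–140.9°] dwell: s stays 0.0000
seg 2 [140.9°–255.7°] uniform, h=19: full span → s += 19 → s = 19.0000
seg 3 [255.7°–331.5°] cycloidal, h=8: full span → s += 8 → s = 27.0000
seg 4 [331.5°–360°] simple-harmonic, h=-8: θ=349.9° here. β=18.4, B=28.5. -8/2·(1 − cos(π·0.6456)) = -5.7667 → s = 21.2333
radial distance = base radius + s = 15 + 21.2333 = 36.2333

36.2333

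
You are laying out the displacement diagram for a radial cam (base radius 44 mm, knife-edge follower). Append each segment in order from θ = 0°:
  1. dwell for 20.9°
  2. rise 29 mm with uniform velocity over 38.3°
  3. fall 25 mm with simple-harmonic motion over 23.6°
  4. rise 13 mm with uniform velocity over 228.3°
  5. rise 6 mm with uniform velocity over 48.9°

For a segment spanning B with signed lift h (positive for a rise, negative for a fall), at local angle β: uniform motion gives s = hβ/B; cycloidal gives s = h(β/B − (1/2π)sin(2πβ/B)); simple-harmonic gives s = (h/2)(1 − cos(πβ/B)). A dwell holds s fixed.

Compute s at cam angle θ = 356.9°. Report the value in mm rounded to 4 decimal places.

seg 1 [0°–20.9°] dwell: s stays 0.0000
seg 2 [20.9°–59.2°] uniform, h=29: full span → s += 29 → s = 29.0000
seg 3 [59.2°–82.8°] simple-harmonic, h=-25: full span → s += -25 → s = 4.0000
seg 4 [82.8°–311.1°] uniform, h=13: full span → s += 13 → s = 17.0000
seg 5 [311.1°–360°] uniform, h=6: θ=356.9° here. β=45.8, B=48.9. 6·45.8/48.9 = 5.6196 → s = 22.6196

22.6196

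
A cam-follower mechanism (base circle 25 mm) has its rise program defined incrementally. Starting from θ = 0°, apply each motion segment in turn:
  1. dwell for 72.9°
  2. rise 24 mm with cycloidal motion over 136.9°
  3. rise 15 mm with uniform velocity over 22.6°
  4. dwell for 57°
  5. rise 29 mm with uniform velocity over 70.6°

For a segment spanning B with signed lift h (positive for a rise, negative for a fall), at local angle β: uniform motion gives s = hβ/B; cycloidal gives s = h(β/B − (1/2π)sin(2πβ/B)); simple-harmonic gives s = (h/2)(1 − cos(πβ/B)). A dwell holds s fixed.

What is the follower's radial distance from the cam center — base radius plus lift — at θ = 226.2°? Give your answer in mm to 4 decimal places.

seg 1 [0°–72.9°] dwell: s stays 0.0000
seg 2 [72.9°–209.8°] cycloidal, h=24: full span → s += 24 → s = 24.0000
seg 3 [209.8°–232.4°] uniform, h=15: θ=226.2° here. β=16.4, B=22.6. 15·16.4/22.6 = 10.8850 → s = 34.8850
radial distance = base radius + s = 25 + 34.8850 = 59.8850

59.8850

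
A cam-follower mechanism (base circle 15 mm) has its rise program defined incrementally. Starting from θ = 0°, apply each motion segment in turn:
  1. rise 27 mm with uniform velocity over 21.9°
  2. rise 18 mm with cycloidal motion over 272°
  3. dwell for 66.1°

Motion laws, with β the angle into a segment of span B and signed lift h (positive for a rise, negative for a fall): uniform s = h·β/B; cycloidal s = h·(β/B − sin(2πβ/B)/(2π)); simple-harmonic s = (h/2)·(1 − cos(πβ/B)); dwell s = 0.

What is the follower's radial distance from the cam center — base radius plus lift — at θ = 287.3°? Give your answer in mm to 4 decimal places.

seg 1 [0°–21.9°] uniform, h=27: full span → s += 27 → s = 27.0000
seg 2 [21.9°–293.9°] cycloidal, h=18: θ=287.3° here. β=265.4, B=272. 18·(0.9757 − sin(2π·0.9757)/(2π)) = 17.9983 → s = 44.9983
radial distance = base radius + s = 15 + 44.9983 = 59.9983

59.9983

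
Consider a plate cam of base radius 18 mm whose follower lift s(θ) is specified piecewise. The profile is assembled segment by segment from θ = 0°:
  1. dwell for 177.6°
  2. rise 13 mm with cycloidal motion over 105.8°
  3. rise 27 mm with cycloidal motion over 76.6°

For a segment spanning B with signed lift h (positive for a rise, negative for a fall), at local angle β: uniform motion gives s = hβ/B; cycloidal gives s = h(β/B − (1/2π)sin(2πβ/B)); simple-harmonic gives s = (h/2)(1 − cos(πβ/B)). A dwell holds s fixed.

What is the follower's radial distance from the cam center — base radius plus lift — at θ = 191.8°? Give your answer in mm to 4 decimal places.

seg 1 [0°–177.6°] dwell: s stays 0.0000
seg 2 [177.6°–283.4°] cycloidal, h=13: θ=191.8° here. β=14.2, B=105.8. 13·(0.1342 − sin(2π·0.1342)/(2π)) = 0.1996 → s = 0.1996
radial distance = base radius + s = 18 + 0.1996 = 18.1996

18.1996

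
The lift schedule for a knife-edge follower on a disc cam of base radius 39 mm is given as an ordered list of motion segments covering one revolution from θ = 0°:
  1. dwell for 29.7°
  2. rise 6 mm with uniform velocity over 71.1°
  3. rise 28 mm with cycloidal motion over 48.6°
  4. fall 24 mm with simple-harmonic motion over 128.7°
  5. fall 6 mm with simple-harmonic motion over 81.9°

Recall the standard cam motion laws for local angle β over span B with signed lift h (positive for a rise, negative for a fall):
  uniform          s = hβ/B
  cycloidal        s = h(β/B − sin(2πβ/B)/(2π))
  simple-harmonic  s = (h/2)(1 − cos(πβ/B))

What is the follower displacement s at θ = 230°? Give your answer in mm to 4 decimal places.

seg 1 [0°–29.7°] dwell: s stays 0.0000
seg 2 [29.7°–100.8°] uniform, h=6: full span → s += 6 → s = 6.0000
seg 3 [100.8°–149.4°] cycloidal, h=28: full span → s += 28 → s = 34.0000
seg 4 [149.4°–278.1°] simple-harmonic, h=-24: θ=230° here. β=80.6, B=128.7. -24/2·(1 − cos(π·0.6263)) = -16.6361 → s = 17.3639

17.3639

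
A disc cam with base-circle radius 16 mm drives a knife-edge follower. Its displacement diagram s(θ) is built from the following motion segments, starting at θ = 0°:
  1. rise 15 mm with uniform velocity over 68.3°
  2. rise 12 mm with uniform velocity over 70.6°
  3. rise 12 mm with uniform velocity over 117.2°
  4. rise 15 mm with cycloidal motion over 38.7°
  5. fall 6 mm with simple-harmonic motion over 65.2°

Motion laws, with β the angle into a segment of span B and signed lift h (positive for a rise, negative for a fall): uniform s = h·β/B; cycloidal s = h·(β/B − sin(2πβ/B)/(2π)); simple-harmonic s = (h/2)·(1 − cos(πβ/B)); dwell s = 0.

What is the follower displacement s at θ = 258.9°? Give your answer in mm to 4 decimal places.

seg 1 [0°–68.3°] uniform, h=15: full span → s += 15 → s = 15.0000
seg 2 [68.3°–138.9°] uniform, h=12: full span → s += 12 → s = 27.0000
seg 3 [138.9°–256.1°] uniform, h=12: full span → s += 12 → s = 39.0000
seg 4 [256.1°–294.8°] cycloidal, h=15: θ=258.9° here. β=2.8, B=38.7. 15·(0.0724 − sin(2π·0.0724)/(2π)) = 0.0370 → s = 39.0370

39.0370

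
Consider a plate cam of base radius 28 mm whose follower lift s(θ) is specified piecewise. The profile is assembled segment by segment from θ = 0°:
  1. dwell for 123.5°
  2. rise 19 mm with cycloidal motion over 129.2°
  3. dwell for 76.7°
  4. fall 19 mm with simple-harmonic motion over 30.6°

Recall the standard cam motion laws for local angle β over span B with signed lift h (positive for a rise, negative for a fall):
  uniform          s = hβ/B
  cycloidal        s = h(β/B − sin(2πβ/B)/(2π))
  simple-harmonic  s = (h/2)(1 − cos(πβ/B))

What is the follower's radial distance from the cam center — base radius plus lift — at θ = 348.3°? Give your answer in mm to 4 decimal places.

seg 1 [0°–123.5°] dwell: s stays 0.0000
seg 2 [123.5°–252.7°] cycloidal, h=19: full span → s += 19 → s = 19.0000
seg 3 [252.7°–329.4°] dwell: s stays 19.0000
seg 4 [329.4°–360°] simple-harmonic, h=-19: θ=348.3° here. β=18.9, B=30.6. -19/2·(1 − cos(π·0.6176)) = -12.9318 → s = 6.0682
radial distance = base radius + s = 28 + 6.0682 = 34.0682

34.0682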